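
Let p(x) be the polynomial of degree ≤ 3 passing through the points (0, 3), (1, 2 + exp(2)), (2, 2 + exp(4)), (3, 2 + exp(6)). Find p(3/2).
-exp(6)/16 + 31/16 + 9*exp(2)/16 + 9*exp(4)/16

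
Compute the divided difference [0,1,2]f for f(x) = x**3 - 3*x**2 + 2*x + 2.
0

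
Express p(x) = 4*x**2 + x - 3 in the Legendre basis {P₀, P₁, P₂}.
(-5/3)P₀ + P₁ + (8/3)P₂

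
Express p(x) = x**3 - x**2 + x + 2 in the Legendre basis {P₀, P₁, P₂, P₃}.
(5/3)P₀ + (8/5)P₁ + (-2/3)P₂ + (2/5)P₃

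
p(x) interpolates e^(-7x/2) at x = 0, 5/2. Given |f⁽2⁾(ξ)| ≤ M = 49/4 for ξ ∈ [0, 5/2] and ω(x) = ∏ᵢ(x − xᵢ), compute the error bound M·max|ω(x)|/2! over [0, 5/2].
1225/128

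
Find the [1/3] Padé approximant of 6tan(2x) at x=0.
12*x/(1 - 4*x**2/3)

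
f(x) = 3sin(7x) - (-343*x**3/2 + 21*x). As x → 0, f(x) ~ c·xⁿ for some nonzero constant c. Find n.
5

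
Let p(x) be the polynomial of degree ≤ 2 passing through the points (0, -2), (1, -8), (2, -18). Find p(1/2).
-9/2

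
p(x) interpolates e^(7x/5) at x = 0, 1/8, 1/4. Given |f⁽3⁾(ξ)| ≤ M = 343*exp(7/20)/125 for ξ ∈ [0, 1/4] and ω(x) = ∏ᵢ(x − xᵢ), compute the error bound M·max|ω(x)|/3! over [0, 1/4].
343*sqrt(3)*exp(7/20)/1728000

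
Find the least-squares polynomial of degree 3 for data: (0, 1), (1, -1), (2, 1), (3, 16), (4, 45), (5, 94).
73/63 + (-1597/378)x + (181/252)x² + (83/108)x³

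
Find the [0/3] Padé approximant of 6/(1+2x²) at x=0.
6/(2*x**2 + 1)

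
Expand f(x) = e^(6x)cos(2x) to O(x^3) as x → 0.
1 + 6*x + 16*x**2 + O(x**3)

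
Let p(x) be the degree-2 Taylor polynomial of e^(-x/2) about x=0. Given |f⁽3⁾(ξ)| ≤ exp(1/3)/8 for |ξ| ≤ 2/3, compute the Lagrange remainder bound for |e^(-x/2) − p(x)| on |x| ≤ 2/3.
exp(1/3)/162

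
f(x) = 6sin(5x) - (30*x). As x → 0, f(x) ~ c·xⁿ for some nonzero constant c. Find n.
3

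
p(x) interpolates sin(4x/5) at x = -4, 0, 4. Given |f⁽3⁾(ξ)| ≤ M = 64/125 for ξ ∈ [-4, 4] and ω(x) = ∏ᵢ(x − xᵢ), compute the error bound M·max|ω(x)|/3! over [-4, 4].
4096*sqrt(3)/3375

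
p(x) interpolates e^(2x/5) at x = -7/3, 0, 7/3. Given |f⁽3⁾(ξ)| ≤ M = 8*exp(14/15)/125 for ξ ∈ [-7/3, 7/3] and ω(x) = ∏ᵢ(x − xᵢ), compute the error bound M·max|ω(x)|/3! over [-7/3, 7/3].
2744*sqrt(3)*exp(14/15)/91125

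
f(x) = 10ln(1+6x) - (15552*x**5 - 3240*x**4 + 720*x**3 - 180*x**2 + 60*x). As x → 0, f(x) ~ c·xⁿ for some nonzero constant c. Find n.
6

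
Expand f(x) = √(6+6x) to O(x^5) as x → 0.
sqrt(6) + sqrt(6)*x/2 - sqrt(6)*x**2/8 + sqrt(6)*x**3/16 - 5*sqrt(6)*x**4/128 + O(x**5)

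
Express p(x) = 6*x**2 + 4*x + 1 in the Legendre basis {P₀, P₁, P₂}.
(3)P₀ + (4)P₁ + (4)P₂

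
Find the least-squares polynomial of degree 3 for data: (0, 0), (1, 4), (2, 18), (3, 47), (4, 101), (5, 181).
11/126 + (559/756)x + (505/252)x² + (55/54)x³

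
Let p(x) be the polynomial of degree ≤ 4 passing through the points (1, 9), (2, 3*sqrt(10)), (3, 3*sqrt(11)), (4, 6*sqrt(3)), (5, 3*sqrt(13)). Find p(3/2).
-105*sqrt(11)/64 - 15*sqrt(13)/128 + 21*sqrt(3)/16 + 315/128 + 105*sqrt(10)/32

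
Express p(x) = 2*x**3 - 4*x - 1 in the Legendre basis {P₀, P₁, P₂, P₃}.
-P₀ + (-14/5)P₁ + (4/5)P₃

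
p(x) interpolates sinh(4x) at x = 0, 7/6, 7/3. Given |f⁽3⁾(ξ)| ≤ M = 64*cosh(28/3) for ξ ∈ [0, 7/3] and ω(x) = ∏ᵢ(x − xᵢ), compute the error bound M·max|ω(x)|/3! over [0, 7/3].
2744*sqrt(3)*cosh(28/3)/729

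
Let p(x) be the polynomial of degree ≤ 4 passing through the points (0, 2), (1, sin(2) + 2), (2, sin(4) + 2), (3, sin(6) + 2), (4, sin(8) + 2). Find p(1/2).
7*sin(6)/32 - 5*sin(8)/128 - 35*sin(4)/64 + 35*sin(2)/32 + 2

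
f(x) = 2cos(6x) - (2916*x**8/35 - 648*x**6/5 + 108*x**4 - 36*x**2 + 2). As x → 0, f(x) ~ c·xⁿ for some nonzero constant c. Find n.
10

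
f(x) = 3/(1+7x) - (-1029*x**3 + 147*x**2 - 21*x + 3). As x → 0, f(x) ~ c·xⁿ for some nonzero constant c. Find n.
4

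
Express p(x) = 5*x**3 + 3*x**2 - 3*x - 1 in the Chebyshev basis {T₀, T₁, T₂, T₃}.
(1/2)T₀ + (3/4)T₁ + (3/2)T₂ + (5/4)T₃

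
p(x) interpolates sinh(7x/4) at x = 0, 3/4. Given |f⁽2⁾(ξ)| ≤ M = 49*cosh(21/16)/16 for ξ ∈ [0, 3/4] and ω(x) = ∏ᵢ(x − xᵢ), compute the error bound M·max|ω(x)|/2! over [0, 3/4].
441*cosh(21/16)/2048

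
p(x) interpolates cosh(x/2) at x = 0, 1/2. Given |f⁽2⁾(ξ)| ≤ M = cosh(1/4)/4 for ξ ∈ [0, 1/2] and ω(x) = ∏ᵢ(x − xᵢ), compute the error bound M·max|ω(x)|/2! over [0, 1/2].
cosh(1/4)/128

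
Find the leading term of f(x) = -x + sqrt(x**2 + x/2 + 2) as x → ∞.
1/4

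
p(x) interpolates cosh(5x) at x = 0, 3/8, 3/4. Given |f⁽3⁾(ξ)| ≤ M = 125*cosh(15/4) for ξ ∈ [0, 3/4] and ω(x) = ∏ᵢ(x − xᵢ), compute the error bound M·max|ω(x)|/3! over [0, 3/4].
125*sqrt(3)*cosh(15/4)/512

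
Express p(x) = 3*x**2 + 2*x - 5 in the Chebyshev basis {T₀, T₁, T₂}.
(-7/2)T₀ + (2)T₁ + (3/2)T₂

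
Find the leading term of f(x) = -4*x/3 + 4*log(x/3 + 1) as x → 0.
-2*x**2/9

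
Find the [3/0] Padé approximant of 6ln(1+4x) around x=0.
8*x*(16*x**2 - 6*x + 3)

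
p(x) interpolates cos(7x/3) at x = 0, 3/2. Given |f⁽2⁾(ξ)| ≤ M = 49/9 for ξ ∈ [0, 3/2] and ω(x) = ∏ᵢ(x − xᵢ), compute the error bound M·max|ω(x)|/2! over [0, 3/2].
49/32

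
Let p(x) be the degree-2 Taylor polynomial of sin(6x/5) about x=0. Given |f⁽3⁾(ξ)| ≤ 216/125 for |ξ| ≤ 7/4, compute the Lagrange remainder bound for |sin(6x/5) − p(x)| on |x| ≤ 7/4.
3087/2000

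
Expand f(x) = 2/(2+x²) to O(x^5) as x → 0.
1 - x**2/2 + x**4/4 + O(x**5)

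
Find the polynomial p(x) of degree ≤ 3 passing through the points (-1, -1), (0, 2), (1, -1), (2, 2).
2*x**3 - 3*x**2 - 2*x + 2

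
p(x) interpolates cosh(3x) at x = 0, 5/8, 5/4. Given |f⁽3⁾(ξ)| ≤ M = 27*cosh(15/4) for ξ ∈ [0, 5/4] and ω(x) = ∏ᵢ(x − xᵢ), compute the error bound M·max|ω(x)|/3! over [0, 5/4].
125*sqrt(3)*cosh(15/4)/512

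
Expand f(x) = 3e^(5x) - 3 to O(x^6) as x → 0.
15*x + 75*x**2/2 + 125*x**3/2 + 625*x**4/8 + 625*x**5/8 + O(x**6)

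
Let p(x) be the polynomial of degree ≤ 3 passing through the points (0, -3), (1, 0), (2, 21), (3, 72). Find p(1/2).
-3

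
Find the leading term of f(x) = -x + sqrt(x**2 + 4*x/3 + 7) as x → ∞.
2/3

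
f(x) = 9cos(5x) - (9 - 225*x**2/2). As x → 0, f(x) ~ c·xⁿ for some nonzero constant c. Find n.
4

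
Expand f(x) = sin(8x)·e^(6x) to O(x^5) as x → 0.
8*x + 48*x**2 + 176*x**3/3 - 224*x**4 + O(x**5)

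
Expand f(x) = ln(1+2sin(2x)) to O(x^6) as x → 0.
4*x - 8*x**2 + 56*x**3/3 - 160*x**4/3 + 488*x**5/3 + O(x**6)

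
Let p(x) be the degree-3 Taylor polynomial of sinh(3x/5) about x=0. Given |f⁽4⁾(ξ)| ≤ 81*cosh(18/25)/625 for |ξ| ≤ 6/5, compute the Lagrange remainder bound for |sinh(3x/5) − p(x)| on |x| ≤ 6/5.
4374*cosh(18/25)/390625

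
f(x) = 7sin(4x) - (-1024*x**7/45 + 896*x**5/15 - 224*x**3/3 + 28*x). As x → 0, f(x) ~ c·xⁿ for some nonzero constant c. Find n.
9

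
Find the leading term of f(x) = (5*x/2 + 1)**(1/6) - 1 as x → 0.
5*x/12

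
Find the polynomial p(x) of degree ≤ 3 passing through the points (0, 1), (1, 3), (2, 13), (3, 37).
x**3 + x**2 + 1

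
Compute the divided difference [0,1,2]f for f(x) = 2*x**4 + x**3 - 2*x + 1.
17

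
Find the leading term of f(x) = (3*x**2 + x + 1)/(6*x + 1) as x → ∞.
x/2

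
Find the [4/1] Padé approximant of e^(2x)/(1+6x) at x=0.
(14858*x**4/20895 + 27704*x**3/20895 + 13938*x**2/6965 + 13928*x/6965 + 1)/(41788*x/6965 + 1)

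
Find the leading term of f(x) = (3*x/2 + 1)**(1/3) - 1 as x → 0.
x/2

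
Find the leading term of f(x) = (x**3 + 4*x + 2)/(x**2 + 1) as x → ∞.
x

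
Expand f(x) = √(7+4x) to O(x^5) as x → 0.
sqrt(7) + 2*sqrt(7)*x/7 - 2*sqrt(7)*x**2/49 + 4*sqrt(7)*x**3/343 - 10*sqrt(7)*x**4/2401 + O(x**5)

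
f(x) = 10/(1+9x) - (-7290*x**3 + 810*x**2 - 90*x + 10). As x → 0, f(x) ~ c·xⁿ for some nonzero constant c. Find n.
4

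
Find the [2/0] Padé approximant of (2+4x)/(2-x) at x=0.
5*x**2/4 + 5*x/2 + 1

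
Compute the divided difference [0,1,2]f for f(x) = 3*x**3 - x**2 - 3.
8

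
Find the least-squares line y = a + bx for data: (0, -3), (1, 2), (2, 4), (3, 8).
a = -5/2, b = 7/2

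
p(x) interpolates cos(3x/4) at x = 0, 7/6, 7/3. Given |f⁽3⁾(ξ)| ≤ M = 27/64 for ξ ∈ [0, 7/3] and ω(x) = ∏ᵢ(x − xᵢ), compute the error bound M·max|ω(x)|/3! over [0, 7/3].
343*sqrt(3)/13824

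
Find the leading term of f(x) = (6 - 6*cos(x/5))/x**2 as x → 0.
3/25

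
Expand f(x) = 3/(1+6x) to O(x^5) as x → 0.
3 - 18*x + 108*x**2 - 648*x**3 + 3888*x**4 + O(x**5)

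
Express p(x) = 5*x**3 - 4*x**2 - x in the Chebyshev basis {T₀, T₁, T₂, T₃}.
(-2)T₀ + (11/4)T₁ + (-2)T₂ + (5/4)T₃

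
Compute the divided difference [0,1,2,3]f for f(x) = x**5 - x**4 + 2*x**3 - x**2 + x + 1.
21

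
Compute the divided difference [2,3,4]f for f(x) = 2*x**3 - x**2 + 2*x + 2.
17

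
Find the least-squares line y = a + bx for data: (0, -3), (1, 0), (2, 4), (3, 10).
a = -37/10, b = 43/10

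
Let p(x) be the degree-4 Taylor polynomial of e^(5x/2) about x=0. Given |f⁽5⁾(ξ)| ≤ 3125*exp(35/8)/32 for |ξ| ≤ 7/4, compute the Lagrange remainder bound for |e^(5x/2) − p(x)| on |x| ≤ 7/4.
10504375*exp(35/8)/786432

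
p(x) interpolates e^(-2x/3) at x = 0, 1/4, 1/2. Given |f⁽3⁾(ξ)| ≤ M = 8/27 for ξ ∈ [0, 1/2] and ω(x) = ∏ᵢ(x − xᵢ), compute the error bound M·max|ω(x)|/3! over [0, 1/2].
sqrt(3)/5832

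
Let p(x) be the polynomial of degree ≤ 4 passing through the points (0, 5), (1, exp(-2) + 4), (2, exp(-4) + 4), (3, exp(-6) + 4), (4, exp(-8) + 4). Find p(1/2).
(-70*exp(4) - 5 + 28*exp(2) + 140*exp(6) + 547*exp(8))*exp(-8)/128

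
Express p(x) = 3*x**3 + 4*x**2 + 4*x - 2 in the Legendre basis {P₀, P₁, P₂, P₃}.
(-2/3)P₀ + (29/5)P₁ + (8/3)P₂ + (6/5)P₃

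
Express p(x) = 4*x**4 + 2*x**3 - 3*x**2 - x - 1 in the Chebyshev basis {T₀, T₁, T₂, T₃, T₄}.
-T₀ + (1/2)T₁ + (1/2)T₂ + (1/2)T₃ + (1/2)T₄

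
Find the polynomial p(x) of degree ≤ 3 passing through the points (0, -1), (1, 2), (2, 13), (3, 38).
x**3 + x**2 + x - 1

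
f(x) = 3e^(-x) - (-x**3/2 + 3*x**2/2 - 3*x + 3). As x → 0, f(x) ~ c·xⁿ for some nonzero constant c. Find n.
4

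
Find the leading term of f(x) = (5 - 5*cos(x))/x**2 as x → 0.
5/2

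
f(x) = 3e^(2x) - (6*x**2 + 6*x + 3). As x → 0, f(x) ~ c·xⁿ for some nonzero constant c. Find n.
3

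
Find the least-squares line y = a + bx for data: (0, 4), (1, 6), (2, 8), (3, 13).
a = 17/5, b = 29/10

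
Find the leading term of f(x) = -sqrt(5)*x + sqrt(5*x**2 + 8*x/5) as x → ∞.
4*sqrt(5)/25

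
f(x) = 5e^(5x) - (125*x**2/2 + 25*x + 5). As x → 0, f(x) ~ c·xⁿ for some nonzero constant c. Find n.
3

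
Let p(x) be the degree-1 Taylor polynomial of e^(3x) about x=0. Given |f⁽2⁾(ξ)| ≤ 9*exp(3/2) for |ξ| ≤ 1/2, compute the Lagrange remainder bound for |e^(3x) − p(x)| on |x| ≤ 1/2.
9*exp(3/2)/8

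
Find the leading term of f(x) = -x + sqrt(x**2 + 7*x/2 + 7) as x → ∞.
7/4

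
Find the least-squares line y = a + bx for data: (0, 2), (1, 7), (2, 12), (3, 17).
a = 2, b = 5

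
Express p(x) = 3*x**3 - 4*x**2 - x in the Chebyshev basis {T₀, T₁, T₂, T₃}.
(-2)T₀ + (5/4)T₁ + (-2)T₂ + (3/4)T₃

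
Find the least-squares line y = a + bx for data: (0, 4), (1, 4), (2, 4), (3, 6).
a = 18/5, b = 3/5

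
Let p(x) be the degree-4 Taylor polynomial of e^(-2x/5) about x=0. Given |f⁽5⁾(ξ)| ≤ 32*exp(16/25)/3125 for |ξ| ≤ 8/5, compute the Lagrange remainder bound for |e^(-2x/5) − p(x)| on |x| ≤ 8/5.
131072*exp(16/25)/146484375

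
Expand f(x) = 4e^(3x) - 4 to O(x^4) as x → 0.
12*x + 18*x**2 + 18*x**3 + O(x**4)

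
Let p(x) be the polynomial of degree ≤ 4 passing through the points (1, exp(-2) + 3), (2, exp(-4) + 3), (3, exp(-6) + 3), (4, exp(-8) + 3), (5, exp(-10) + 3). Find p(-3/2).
(-8580*exp(6) - 5460*exp(2) + 1155 + 10010*exp(4) + 384*exp(10) + 3003*exp(8))*exp(-10)/128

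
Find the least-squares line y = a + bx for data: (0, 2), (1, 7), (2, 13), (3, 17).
a = 21/10, b = 51/10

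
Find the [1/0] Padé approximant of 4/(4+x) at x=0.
1 - x/4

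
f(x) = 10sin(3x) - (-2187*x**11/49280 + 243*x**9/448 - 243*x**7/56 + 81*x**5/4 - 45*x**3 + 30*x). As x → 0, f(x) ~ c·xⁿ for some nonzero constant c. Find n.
13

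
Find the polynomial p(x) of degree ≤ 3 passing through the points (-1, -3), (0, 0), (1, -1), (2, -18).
-2*x**3 - 2*x**2 + 3*x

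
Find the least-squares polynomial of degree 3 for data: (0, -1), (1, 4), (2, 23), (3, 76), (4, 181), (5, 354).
-6/7 + (39/14)x + (-19/14)x² + (3)x³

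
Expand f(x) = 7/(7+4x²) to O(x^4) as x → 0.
1 - 4*x**2/7 + O(x**4)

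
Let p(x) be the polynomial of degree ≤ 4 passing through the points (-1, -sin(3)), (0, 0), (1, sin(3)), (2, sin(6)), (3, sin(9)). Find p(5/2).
35*sin(6)/32 - 65*sin(3)/128 + 35*sin(9)/128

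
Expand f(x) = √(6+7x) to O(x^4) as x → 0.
sqrt(6) + 7*sqrt(6)*x/12 - 49*sqrt(6)*x**2/288 + 343*sqrt(6)*x**3/3456 + O(x**4)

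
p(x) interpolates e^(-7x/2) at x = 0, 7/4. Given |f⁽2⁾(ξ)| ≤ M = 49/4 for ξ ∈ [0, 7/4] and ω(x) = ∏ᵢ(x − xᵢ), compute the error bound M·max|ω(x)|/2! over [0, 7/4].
2401/512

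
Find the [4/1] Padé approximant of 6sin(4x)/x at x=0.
256*x**4/5 - 64*x**2 + 24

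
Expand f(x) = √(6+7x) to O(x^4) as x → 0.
sqrt(6) + 7*sqrt(6)*x/12 - 49*sqrt(6)*x**2/288 + 343*sqrt(6)*x**3/3456 + O(x**4)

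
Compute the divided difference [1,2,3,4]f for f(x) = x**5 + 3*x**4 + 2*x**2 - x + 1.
95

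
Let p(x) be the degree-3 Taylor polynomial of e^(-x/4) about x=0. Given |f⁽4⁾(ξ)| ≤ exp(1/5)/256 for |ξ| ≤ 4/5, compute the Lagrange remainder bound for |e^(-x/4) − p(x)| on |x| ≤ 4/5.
exp(1/5)/15000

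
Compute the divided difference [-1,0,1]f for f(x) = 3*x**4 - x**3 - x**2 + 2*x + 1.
2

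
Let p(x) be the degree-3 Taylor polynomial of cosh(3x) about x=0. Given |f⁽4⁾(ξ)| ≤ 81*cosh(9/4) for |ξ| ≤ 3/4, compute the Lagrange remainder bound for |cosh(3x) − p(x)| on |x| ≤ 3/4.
2187*cosh(9/4)/2048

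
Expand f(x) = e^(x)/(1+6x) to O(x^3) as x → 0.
1 - 5*x + 61*x**2/2 + O(x**3)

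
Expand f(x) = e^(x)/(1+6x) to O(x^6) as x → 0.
1 - 5*x + 61*x**2/2 - 1097*x**3/6 + 26329*x**4/24 - 789869*x**5/120 + O(x**6)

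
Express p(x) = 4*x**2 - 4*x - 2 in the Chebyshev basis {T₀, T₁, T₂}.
(-4)T₁ + (2)T₂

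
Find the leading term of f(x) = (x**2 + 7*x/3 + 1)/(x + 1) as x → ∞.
x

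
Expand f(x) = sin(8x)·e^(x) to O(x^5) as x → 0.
8*x + 8*x**2 - 244*x**3/3 - 84*x**4 + O(x**5)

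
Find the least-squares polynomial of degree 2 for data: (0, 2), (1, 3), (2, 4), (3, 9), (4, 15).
11/5 + (-4/5)x + x²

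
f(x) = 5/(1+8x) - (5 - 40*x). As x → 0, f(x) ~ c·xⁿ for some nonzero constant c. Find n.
2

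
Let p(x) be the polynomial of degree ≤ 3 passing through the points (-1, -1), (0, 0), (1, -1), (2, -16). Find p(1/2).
1/2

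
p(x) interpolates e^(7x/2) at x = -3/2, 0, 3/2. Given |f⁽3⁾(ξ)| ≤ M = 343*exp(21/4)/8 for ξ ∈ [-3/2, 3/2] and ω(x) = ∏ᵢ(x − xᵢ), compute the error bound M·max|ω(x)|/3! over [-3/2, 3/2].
343*sqrt(3)*exp(21/4)/64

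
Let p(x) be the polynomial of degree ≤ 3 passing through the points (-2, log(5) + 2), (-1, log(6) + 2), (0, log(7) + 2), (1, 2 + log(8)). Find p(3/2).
2 + log(384*2**(7/8)*3**(5/16)*5**(11/16)*7**(13/16)/1715)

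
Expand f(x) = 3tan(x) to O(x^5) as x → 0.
3*x + x**3 + O(x**5)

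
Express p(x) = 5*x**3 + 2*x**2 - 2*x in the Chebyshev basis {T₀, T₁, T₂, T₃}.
T₀ + (7/4)T₁ + T₂ + (5/4)T₃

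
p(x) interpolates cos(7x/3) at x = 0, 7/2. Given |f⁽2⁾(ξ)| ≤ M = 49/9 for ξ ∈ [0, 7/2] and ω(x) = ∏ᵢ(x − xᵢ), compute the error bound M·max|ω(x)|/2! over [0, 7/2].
2401/288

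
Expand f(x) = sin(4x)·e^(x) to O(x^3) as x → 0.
4*x + 4*x**2 + O(x**3)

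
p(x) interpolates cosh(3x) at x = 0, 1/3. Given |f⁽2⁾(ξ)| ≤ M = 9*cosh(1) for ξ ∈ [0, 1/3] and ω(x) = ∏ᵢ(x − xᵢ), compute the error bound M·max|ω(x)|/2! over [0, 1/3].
cosh(1)/8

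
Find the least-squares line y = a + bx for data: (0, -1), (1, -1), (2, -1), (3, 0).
a = -6/5, b = 3/10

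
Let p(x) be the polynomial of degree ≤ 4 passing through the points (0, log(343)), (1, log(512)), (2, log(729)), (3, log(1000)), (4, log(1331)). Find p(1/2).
-105*log(3)/32 - 15*log(11)/128 + 21*log(10)/32 + 105*log(7)/128 + 315*log(2)/32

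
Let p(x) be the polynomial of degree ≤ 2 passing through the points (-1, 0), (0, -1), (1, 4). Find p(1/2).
3/4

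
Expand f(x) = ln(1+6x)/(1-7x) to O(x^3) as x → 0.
6*x + 24*x**2 + O(x**3)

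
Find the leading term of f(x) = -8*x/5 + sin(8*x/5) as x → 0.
-256*x**3/375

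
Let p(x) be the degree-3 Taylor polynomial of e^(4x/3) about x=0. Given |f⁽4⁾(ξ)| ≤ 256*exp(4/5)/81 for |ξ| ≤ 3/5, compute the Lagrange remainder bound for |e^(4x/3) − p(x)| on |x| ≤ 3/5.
32*exp(4/5)/1875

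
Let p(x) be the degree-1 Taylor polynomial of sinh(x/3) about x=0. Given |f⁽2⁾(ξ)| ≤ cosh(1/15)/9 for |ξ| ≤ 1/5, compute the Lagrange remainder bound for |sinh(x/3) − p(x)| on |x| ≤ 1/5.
cosh(1/15)/450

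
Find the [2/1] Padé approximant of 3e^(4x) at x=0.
(8*x**2 + 8*x + 3)/(1 - 4*x/3)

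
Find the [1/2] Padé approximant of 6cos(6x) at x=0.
6/(18*x**2 + 1)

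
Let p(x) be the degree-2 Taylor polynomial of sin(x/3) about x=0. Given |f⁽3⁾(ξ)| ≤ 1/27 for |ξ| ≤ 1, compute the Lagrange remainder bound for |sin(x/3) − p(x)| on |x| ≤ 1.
1/162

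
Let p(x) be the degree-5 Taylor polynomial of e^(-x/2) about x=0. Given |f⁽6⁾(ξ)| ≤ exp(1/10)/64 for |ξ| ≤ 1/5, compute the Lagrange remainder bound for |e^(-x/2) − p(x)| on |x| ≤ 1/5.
exp(1/10)/720000000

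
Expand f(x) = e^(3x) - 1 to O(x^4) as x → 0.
3*x + 9*x**2/2 + 9*x**3/2 + O(x**4)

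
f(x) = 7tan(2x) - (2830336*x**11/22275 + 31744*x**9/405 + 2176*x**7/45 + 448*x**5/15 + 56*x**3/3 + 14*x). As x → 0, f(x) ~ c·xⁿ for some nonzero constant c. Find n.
13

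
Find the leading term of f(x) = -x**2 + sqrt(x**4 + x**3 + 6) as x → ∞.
x/2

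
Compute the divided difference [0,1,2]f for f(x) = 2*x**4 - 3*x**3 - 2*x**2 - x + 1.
3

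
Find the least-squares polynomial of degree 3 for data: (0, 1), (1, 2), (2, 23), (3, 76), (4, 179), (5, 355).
38/63 + (59/189)x + (-169/252)x² + (319/108)x³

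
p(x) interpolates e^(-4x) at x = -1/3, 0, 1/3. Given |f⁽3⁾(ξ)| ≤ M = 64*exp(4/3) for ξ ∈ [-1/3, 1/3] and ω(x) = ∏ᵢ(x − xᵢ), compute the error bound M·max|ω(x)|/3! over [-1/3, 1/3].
64*sqrt(3)*exp(4/3)/729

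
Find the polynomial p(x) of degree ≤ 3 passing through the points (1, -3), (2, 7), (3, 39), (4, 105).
2*x**3 - x**2 - x - 3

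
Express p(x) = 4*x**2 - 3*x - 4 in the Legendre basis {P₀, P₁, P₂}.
(-8/3)P₀ + (-3)P₁ + (8/3)P₂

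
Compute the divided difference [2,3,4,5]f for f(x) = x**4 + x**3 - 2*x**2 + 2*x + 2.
15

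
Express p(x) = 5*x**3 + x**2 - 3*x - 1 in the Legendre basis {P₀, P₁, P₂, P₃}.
(-2/3)P₀ + (2/3)P₂ + (2)P₃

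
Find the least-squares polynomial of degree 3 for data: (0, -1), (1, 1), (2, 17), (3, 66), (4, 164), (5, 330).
-41/42 + (125/252)x + (-19/12)x² + (53/18)x³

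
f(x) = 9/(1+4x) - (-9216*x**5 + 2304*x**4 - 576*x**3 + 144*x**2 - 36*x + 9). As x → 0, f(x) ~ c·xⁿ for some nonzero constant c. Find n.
6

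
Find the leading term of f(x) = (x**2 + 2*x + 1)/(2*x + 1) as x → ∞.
x/2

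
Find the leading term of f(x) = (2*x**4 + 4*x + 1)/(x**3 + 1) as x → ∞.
2*x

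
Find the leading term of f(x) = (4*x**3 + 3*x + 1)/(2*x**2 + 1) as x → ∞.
2*x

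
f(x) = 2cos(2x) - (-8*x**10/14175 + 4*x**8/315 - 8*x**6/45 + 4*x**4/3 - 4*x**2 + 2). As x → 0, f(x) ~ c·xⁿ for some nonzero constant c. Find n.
12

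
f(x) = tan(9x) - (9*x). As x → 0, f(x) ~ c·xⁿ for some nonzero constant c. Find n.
3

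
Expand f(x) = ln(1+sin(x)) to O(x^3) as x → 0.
x - x**2/2 + O(x**3)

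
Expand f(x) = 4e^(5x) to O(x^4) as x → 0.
4 + 20*x + 50*x**2 + 250*x**3/3 + O(x**4)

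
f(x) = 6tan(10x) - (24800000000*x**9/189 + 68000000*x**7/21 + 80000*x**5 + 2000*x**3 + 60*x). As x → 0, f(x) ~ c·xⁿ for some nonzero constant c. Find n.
11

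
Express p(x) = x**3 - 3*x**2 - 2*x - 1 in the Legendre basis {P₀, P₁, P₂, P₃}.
(-2)P₀ + (-7/5)P₁ + (-2)P₂ + (2/5)P₃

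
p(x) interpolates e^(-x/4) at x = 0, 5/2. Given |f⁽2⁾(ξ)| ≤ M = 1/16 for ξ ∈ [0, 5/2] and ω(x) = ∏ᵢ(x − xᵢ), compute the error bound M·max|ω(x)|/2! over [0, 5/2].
25/512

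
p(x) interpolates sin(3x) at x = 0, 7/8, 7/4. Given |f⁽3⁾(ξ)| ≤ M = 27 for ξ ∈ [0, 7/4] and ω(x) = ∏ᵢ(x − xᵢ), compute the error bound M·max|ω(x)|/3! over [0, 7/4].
343*sqrt(3)/512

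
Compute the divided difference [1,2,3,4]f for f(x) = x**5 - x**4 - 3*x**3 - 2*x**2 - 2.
52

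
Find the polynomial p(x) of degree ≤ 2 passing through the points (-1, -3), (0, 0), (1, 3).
3*x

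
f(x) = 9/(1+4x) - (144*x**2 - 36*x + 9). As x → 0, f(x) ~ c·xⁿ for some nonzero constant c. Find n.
3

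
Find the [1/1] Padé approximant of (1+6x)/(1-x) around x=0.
(6*x + 1)/(1 - x)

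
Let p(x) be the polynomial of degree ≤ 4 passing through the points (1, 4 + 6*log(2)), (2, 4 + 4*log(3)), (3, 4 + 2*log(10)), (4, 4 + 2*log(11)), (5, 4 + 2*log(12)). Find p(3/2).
4 + log(81*11**(7/16)*2**(25/64)*3**(19/64)*5**(29/32)/25)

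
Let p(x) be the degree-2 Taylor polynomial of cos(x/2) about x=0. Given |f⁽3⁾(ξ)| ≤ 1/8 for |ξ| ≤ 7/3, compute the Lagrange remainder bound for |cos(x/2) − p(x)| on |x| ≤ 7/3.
343/1296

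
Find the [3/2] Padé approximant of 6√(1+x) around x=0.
(3*x**3/16 + 27*x**2/8 + 9*x + 6)/(3*x**2/16 + x + 1)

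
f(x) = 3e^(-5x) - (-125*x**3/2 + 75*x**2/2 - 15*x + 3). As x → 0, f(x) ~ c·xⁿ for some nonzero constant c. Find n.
4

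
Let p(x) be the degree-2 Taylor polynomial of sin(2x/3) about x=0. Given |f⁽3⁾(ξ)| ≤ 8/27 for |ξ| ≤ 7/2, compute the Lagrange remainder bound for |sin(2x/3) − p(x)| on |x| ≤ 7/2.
343/162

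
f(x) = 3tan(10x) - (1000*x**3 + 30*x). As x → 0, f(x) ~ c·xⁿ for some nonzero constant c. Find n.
5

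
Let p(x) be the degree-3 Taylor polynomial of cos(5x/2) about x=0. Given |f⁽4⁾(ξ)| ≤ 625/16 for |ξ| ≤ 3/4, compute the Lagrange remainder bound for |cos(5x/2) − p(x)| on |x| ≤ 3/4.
16875/32768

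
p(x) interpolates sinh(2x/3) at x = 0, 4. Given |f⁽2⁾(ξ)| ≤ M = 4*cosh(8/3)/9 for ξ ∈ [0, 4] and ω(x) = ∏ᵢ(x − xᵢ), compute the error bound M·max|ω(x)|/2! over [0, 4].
8*cosh(8/3)/9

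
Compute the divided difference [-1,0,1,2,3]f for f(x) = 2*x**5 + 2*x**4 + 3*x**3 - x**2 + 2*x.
12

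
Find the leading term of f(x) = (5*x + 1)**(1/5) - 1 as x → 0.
x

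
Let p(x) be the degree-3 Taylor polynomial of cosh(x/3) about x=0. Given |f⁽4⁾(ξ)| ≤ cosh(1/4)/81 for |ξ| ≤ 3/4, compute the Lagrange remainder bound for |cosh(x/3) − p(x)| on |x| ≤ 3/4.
cosh(1/4)/6144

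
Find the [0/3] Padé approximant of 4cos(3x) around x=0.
4/(9*x**2/2 + 1)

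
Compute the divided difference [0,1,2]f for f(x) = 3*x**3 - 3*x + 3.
9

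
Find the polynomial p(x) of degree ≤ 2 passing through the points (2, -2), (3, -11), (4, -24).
-2*x**2 + x + 4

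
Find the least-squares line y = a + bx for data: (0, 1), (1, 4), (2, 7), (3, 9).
a = 6/5, b = 27/10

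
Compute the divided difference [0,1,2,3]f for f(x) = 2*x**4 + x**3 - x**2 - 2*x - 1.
13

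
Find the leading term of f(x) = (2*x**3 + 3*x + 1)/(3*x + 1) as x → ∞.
2*x**2/3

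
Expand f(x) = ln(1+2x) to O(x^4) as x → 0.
2*x - 2*x**2 + 8*x**3/3 + O(x**4)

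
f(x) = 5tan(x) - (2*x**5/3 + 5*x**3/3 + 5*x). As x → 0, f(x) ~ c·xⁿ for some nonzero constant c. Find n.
7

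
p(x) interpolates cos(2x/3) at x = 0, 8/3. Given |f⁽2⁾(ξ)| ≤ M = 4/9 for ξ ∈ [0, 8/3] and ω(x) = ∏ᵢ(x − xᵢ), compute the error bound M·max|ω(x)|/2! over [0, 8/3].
32/81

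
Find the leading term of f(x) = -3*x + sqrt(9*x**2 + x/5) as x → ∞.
1/30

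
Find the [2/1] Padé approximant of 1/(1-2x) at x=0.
1/(1 - 2*x)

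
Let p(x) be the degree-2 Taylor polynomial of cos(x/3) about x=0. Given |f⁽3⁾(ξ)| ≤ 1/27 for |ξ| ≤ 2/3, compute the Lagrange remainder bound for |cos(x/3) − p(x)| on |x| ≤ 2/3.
4/2187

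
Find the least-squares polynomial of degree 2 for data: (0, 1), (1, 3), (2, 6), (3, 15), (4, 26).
43/35 + (-23/35)x + (12/7)x²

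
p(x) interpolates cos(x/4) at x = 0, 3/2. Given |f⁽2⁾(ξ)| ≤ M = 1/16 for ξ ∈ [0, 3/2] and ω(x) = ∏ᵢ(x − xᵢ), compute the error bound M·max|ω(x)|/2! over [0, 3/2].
9/512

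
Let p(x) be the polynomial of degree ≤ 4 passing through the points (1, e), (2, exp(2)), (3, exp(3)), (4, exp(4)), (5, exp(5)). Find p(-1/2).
e*(-1540*exp(3) - 2772*e + 1155 + 315*exp(4) + 2970*exp(2))/128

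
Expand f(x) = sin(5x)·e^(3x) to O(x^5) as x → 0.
5*x + 15*x**2 + 5*x**3/3 - 40*x**4 + O(x**5)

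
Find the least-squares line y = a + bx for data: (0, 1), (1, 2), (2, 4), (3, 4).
a = 11/10, b = 11/10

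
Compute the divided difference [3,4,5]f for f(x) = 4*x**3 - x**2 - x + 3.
47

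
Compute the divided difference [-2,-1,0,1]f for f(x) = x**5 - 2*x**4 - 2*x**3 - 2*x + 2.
7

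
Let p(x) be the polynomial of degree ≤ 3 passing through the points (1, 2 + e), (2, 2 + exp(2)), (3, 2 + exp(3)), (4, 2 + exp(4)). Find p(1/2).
-5*exp(4)/16 - 35*exp(2)/16 + 2 + 35*e/16 + 21*exp(3)/16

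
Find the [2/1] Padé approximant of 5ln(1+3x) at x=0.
15*x*(x + 2)/(2*(2*x + 1))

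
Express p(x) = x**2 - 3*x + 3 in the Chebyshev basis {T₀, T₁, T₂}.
(7/2)T₀ + (-3)T₁ + (1/2)T₂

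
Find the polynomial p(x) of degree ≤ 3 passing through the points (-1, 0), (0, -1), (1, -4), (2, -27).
-3*x**3 - x**2 + x - 1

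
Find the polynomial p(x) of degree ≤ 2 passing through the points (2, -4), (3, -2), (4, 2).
x**2 - 3*x - 2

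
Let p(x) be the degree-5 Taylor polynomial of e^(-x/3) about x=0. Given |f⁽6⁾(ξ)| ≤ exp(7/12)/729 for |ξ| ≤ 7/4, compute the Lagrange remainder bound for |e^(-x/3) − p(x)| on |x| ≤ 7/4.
117649*exp(7/12)/2149908480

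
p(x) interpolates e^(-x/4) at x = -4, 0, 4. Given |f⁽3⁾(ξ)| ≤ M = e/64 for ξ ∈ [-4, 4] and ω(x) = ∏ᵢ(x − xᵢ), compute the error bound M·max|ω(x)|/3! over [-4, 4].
sqrt(3)*e/27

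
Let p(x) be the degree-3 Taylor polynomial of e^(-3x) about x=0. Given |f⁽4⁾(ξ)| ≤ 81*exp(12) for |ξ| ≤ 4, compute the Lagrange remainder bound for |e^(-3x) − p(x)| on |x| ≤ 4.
864*exp(12)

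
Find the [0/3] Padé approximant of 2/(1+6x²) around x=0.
2/(6*x**2 + 1)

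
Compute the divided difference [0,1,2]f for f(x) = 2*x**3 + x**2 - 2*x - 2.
7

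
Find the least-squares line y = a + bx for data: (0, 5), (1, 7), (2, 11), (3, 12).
a = 5, b = 5/2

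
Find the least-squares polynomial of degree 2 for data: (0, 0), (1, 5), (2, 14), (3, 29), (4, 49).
1/7 + (67/35)x + (18/7)x²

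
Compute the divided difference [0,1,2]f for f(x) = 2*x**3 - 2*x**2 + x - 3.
4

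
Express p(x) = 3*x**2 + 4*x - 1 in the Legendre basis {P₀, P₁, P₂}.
(4)P₁ + (2)P₂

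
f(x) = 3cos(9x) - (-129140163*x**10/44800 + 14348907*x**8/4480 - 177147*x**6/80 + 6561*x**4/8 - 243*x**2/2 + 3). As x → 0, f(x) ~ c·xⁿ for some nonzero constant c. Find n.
12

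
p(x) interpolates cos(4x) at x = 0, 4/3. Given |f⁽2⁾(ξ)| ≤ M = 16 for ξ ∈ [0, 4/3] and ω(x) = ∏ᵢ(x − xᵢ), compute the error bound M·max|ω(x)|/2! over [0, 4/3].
32/9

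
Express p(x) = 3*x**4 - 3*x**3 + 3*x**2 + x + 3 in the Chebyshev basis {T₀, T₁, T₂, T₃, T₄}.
(45/8)T₀ + (-5/4)T₁ + (3)T₂ + (-3/4)T₃ + (3/8)T₄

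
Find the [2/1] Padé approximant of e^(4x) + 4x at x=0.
(-8*x**2/3 + 20*x/3 + 1)/(1 - 4*x/3)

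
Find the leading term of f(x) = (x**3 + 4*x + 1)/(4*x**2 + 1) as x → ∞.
x/4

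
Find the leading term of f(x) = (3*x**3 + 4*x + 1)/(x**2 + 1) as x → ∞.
3*x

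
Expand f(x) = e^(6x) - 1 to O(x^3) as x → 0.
6*x + 18*x**2 + O(x**3)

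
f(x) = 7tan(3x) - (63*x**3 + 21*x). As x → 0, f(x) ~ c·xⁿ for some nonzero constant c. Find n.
5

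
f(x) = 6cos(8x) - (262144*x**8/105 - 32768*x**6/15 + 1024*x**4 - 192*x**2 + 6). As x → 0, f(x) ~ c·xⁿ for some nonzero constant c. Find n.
10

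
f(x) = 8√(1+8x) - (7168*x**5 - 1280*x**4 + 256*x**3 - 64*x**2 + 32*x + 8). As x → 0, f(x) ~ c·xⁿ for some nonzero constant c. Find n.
6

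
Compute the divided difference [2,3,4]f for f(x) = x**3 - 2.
9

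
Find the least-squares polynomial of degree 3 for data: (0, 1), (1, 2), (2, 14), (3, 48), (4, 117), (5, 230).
22/21 + (-59/63)x + (-2/21)x² + (17/9)x³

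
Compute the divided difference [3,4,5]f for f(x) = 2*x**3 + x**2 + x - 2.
25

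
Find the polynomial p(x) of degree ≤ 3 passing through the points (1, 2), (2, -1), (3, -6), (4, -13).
3 - x**2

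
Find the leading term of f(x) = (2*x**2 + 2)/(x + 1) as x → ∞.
2*x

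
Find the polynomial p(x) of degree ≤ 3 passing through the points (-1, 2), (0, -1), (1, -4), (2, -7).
-3*x - 1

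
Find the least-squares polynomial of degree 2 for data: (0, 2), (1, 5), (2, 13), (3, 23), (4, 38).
67/35 + (11/7)x + (13/7)x²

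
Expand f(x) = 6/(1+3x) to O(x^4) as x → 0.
6 - 18*x + 54*x**2 - 162*x**3 + O(x**4)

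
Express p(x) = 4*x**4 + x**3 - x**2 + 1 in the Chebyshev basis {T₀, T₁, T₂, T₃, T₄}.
(2)T₀ + (3/4)T₁ + (3/2)T₂ + (1/4)T₃ + (1/2)T₄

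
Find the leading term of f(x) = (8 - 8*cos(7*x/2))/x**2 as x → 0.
49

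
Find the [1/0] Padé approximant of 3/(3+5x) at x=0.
1 - 5*x/3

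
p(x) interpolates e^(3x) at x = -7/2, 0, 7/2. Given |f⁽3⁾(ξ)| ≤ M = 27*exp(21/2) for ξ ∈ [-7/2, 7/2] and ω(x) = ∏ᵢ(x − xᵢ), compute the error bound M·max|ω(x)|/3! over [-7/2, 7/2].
343*sqrt(3)*exp(21/2)/8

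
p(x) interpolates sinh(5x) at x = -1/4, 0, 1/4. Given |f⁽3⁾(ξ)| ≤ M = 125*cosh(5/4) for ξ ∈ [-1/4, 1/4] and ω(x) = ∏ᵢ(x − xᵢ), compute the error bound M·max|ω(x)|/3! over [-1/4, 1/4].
125*sqrt(3)*cosh(5/4)/1728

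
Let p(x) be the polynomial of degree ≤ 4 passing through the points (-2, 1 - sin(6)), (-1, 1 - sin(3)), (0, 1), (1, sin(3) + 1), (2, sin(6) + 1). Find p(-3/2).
-7*sin(3)/8 - 5*sin(6)/16 + 1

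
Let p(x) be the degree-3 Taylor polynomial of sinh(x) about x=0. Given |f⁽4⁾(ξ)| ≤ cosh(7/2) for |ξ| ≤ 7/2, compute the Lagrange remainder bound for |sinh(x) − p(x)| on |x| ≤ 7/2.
2401*cosh(7/2)/384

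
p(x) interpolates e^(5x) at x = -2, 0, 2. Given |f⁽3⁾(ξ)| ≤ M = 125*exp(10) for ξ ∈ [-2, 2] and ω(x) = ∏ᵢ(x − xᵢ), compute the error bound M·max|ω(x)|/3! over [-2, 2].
1000*sqrt(3)*exp(10)/27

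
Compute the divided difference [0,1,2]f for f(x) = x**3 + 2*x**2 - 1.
5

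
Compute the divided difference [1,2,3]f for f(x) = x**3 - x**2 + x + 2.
5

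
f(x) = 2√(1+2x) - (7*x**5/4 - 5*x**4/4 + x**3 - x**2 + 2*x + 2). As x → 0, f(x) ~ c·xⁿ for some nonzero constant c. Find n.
6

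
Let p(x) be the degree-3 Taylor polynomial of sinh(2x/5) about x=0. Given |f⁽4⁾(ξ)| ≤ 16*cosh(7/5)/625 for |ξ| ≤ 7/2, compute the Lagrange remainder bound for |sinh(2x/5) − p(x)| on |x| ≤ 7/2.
2401*cosh(7/5)/15000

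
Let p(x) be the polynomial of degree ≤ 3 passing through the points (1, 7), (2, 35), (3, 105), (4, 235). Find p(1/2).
25/8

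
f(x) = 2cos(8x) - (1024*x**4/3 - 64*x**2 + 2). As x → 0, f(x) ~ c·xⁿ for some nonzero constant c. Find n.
6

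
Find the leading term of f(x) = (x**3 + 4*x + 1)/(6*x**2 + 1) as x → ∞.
x/6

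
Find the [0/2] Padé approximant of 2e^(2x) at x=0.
2/(2*x**2 - 2*x + 1)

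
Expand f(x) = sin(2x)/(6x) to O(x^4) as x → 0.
1/3 - 2*x**2/9 + O(x**4)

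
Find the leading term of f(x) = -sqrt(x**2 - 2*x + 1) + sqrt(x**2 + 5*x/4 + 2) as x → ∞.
13/8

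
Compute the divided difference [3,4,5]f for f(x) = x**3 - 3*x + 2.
12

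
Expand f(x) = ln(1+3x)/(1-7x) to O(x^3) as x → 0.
3*x + 33*x**2/2 + O(x**3)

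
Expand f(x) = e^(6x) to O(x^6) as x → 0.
1 + 6*x + 18*x**2 + 36*x**3 + 54*x**4 + 324*x**5/5 + O(x**6)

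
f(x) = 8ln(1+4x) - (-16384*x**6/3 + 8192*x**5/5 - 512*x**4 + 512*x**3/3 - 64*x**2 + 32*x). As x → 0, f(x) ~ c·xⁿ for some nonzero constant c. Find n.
7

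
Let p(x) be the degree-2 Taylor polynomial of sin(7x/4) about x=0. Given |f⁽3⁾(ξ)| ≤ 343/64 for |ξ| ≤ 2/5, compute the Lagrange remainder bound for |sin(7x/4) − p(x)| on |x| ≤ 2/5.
343/6000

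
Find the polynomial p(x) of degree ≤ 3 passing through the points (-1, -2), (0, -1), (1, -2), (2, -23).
-3*x**3 - x**2 + 3*x - 1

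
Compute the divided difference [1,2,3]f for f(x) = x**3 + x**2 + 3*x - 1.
7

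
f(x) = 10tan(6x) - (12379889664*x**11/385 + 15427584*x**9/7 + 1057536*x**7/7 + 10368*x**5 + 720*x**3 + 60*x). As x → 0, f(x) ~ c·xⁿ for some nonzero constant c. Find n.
13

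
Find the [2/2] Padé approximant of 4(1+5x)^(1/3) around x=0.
(700*x**2/27 + 70*x/3 + 4)/(125*x**2/54 + 25*x/6 + 1)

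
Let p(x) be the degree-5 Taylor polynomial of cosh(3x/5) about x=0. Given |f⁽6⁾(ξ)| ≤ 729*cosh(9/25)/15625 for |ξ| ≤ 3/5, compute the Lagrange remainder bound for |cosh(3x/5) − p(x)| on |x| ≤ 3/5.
59049*cosh(9/25)/19531250000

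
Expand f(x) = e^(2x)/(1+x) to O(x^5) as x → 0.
1 + x + x**2 + x**3/3 + x**4/3 + O(x**5)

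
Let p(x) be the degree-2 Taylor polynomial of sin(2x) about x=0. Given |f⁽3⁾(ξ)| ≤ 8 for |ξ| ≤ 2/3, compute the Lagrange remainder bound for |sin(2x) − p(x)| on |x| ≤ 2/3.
32/81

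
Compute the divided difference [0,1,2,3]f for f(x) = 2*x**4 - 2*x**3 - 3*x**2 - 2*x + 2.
10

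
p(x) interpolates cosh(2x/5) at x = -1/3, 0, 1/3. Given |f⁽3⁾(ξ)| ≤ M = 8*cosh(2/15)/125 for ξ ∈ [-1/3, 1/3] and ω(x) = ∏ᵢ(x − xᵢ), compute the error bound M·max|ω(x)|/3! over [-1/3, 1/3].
8*sqrt(3)*cosh(2/15)/91125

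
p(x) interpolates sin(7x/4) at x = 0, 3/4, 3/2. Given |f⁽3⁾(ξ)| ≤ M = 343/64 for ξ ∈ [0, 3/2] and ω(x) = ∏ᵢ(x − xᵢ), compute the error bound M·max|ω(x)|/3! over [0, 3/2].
343*sqrt(3)/4096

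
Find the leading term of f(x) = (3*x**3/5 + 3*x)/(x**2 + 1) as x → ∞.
3*x/5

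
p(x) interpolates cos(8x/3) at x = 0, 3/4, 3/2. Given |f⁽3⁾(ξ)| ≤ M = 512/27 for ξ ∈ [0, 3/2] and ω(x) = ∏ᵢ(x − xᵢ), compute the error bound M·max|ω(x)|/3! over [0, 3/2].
8*sqrt(3)/27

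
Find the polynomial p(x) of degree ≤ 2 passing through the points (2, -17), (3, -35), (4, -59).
-3*x**2 - 3*x + 1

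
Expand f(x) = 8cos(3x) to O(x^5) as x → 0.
8 - 36*x**2 + 27*x**4 + O(x**5)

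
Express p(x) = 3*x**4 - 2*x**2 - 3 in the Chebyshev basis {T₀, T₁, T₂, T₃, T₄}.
(-23/8)T₀ + (1/2)T₂ + (3/8)T₄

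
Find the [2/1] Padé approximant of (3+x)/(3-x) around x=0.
(x/3 + 1)/(1 - x/3)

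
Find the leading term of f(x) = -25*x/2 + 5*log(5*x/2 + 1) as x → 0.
-125*x**2/8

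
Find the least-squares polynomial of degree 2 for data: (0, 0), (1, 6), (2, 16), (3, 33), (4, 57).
12/35 + (127/70)x + (43/14)x²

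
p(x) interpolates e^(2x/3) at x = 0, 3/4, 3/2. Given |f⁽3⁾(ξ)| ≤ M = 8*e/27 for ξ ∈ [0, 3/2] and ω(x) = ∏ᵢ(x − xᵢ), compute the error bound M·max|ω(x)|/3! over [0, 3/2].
sqrt(3)*e/216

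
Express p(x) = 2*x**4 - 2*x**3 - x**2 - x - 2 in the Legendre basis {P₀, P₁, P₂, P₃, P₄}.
(-29/15)P₀ + (-11/5)P₁ + (10/21)P₂ + (-4/5)P₃ + (16/35)P₄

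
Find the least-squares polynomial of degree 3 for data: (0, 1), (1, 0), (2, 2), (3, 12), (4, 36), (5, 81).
13/14 + (3/28)x + (-51/28)x² + x³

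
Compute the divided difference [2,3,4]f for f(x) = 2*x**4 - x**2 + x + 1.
109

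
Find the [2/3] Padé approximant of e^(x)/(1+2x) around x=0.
(13*x**2/148 + 94*x/185 + 1)/(353*x**3/2220 - 669*x**2/740 + 279*x/185 + 1)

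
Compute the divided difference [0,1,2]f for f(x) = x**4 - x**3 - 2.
4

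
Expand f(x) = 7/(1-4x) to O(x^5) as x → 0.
7 + 28*x + 112*x**2 + 448*x**3 + 1792*x**4 + O(x**5)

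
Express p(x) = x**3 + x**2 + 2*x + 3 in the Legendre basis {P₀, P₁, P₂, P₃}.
(10/3)P₀ + (13/5)P₁ + (2/3)P₂ + (2/5)P₃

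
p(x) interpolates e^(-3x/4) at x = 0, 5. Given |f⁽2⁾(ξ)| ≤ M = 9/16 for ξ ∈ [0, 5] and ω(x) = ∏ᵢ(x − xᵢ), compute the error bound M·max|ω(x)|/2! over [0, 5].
225/128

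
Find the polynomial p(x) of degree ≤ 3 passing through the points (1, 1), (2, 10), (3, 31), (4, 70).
x**3 + 2*x - 2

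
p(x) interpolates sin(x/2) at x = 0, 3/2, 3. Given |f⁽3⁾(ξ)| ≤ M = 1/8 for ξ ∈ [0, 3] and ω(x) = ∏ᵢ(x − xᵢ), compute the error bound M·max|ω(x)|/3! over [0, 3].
sqrt(3)/64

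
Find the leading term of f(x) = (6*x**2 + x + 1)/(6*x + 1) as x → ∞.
x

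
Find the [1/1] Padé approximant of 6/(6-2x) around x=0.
1/(1 - x/3)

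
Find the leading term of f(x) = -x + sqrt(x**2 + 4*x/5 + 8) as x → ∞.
2/5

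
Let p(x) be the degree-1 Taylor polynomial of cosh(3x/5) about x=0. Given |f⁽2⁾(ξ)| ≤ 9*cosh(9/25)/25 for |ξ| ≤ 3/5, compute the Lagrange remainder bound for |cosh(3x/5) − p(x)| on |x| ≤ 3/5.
81*cosh(9/25)/1250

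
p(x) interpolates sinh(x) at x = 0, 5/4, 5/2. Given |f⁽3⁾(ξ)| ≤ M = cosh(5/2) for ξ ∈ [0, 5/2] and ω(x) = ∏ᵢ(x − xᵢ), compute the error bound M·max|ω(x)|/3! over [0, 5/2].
125*sqrt(3)*cosh(5/2)/1728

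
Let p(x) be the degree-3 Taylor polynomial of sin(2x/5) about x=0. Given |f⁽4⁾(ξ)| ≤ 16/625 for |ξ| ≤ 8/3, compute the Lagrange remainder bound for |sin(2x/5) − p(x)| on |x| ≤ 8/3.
8192/151875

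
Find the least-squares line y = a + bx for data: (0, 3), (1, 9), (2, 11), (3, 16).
a = 18/5, b = 41/10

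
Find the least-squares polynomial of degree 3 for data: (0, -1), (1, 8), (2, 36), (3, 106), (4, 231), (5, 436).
-62/63 + (136/27)x + (34/63)x² + (86/27)x³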